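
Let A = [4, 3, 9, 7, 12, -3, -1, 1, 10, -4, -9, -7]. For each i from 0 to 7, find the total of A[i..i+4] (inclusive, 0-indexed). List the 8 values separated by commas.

(4, 3, 9, 7, 12) → sum 35
(3, 9, 7, 12, -3) → sum 28
(9, 7, 12, -3, -1) → sum 24
(7, 12, -3, -1, 1) → sum 16
(12, -3, -1, 1, 10) → sum 19
(-3, -1, 1, 10, -4) → sum 3
(-1, 1, 10, -4, -9) → sum -3
(1, 10, -4, -9, -7) → sum -9

35, 28, 24, 16, 19, 3, -3, -9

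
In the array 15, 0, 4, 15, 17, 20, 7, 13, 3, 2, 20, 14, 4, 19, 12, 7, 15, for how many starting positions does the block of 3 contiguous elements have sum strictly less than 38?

10

(15, 0, 4) → sum 19  < 38 ✓
(0, 4, 15) → sum 19  < 38 ✓
(4, 15, 17) → sum 36  < 38 ✓
(15, 17, 20) → sum 52
(17, 20, 7) → sum 44
(20, 7, 13) → sum 40
(7, 13, 3) → sum 23  < 38 ✓
(13, 3, 2) → sum 18  < 38 ✓
(3, 2, 20) → sum 25  < 38 ✓
(2, 20, 14) → sum 36  < 38 ✓
(20, 14, 4) → sum 38
(14, 4, 19) → sum 37  < 38 ✓
(4, 19, 12) → sum 35  < 38 ✓
(19, 12, 7) → sum 38
(12, 7, 15) → sum 34  < 38 ✓
10 windows satisfy the condition.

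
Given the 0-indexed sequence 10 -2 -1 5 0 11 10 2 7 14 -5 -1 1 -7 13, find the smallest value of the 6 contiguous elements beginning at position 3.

0

Elements at indices 3..8: 5, 0, 11, 10, 2, 7
min(5, 0, 11, 10, 2, 7) = 0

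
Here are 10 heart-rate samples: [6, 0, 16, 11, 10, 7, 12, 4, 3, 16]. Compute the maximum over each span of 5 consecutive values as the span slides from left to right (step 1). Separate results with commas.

[6, 0, 16, 11, 10] → max 16
[0, 16, 11, 10, 7] → max 16
[16, 11, 10, 7, 12] → max 16
[11, 10, 7, 12, 4] → max 12
[10, 7, 12, 4, 3] → max 12
[7, 12, 4, 3, 16] → max 16

16, 16, 16, 12, 12, 16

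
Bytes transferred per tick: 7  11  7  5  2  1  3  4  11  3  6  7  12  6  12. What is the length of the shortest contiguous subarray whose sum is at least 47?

add 7: running sum 7 < 47
add 11: running sum 18 < 47
add 7: running sum 25 < 47
add 5: running sum 30 < 47
add 2: running sum 32 < 47
add 1: running sum 33 < 47
add 3: running sum 36 < 47
add 4: running sum 40 < 47
end 8: [7, 11, 7, 5, 2, 1, 3, 4, 11] sum 51, len 9
end 9: [11, 7, 5, 2, 1, 3, 4, 11, 3] sum 47, len 9
end 10: [11, 7, 5, 2, 1, 3, 4, 11, 3, 6] sum 53, len 10
end 11: [7, 5, 2, 1, 3, 4, 11, 3, 6, 7] sum 49, len 10
end 12: [1, 3, 4, 11, 3, 6, 7, 12] sum 47, len 8
end 13: [4, 11, 3, 6, 7, 12, 6] sum 49, len 7
end 14: [11, 3, 6, 7, 12, 6, 12] sum 57, len 7
Shortest qualifying length: 7.

7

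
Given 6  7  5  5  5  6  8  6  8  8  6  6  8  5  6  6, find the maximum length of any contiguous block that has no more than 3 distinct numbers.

Extend right; when distinct count exceeds 3, shrink from the left:
[6] 1 distinct, len 1
[6, 7] 2 distinct, len 2
[6, 7, 5] 3 distinct, len 3
[6, 7, 5, 5] 3 distinct, len 4
[6, 7, 5, 5, 5] 3 distinct, len 5
[6, 7, 5, 5, 5, 6] 3 distinct, len 6
[5, 5, 5, 6, 8] 3 distinct, len 5
[5, 5, 5, 6, 8, 6] 3 distinct, len 6
[5, 5, 5, 6, 8, 6, 8] 3 distinct, len 7
[5, 5, 5, 6, 8, 6, 8, 8] 3 distinct, len 8
[5, 5, 5, 6, 8, 6, 8, 8, 6] 3 distinct, len 9
[5, 5, 5, 6, 8, 6, 8, 8, 6, 6] 3 distinct, len 10
[5, 5, 5, 6, 8, 6, 8, 8, 6, 6, 8] 3 distinct, len 11
[5, 5, 5, 6, 8, 6, 8, 8, 6, 6, 8, 5] 3 distinct, len 12
[5, 5, 5, 6, 8, 6, 8, 8, 6, 6, 8, 5, 6] 3 distinct, len 13
[5, 5, 5, 6, 8, 6, 8, 8, 6, 6, 8, 5, 6, 6] 3 distinct, len 14
Longest length with ≤3 distinct: 14.

14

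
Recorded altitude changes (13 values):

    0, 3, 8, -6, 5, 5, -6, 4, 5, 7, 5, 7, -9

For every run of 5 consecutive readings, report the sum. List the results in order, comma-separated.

10, 15, 6, 2, 13, 15, 15, 28, 15

Sliding a size-5 window across the 13 values:
(0, 3, 8, -6, 5) → sum 10
(3, 8, -6, 5, 5) → sum 15
(8, -6, 5, 5, -6) → sum 6
(-6, 5, 5, -6, 4) → sum 2
(5, 5, -6, 4, 5) → sum 13
(5, -6, 4, 5, 7) → sum 15
(-6, 4, 5, 7, 5) → sum 15
(4, 5, 7, 5, 7) → sum 28
(5, 7, 5, 7, -9) → sum 15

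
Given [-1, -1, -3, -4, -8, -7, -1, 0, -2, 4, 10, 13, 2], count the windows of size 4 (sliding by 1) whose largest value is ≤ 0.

6

-1 -1 -3 -4 → max -1  ≤ 0 ✓
-1 -3 -4 -8 → max -1  ≤ 0 ✓
-3 -4 -8 -7 → max -3  ≤ 0 ✓
-4 -8 -7 -1 → max -1  ≤ 0 ✓
-8 -7 -1 0 → max 0  ≤ 0 ✓
-7 -1 0 -2 → max 0  ≤ 0 ✓
-1 0 -2 4 → max 4
0 -2 4 10 → max 10
-2 4 10 13 → max 13
4 10 13 2 → max 13
6 windows satisfy the condition.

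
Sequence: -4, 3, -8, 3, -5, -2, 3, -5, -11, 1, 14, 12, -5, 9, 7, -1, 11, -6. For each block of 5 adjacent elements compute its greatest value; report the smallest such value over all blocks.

(-4, 3, -8, 3, -5) → max 3
(3, -8, 3, -5, -2) → max 3
(-8, 3, -5, -2, 3) → max 3
(3, -5, -2, 3, -5) → max 3
(-5, -2, 3, -5, -11) → max 3
(-2, 3, -5, -11, 1) → max 3
(3, -5, -11, 1, 14) → max 14
(-5, -11, 1, 14, 12) → max 14
(-11, 1, 14, 12, -5) → max 14
(1, 14, 12, -5, 9) → max 14
(14, 12, -5, 9, 7) → max 14
(12, -5, 9, 7, -1) → max 12
(-5, 9, 7, -1, 11) → max 11
(9, 7, -1, 11, -6) → max 11
Smallest of these is 3.

3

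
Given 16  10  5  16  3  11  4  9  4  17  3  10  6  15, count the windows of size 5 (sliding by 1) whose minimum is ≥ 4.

1

[16, 10, 5, 16, 3] → min 3
[10, 5, 16, 3, 11] → min 3
[5, 16, 3, 11, 4] → min 3
[16, 3, 11, 4, 9] → min 3
[3, 11, 4, 9, 4] → min 3
[11, 4, 9, 4, 17] → min 4  ≥ 4 ✓
[4, 9, 4, 17, 3] → min 3
[9, 4, 17, 3, 10] → min 3
[4, 17, 3, 10, 6] → min 3
[17, 3, 10, 6, 15] → min 3
1 window satisfy the condition.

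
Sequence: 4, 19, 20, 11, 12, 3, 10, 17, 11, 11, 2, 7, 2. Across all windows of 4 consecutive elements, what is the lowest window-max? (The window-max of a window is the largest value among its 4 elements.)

11

4 19 20 11 → max 20
19 20 11 12 → max 20
20 11 12 3 → max 20
11 12 3 10 → max 12
12 3 10 17 → max 17
3 10 17 11 → max 17
10 17 11 11 → max 17
17 11 11 2 → max 17
11 11 2 7 → max 11
11 2 7 2 → max 11
Lowest of these is 11.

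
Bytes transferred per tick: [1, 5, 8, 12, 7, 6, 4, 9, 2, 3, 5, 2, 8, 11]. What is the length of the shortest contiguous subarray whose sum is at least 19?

add 1: running sum 1 < 19
add 5: running sum 6 < 19
add 8: running sum 14 < 19
end 3: [8, 12] sum 20, len 2
end 4: [12, 7] sum 19, len 2
end 5: [12, 7, 6] sum 25, len 3
end 6: [12, 7, 6, 4] sum 29, len 4
end 7: [6, 4, 9] sum 19, len 3
end 8: [6, 4, 9, 2] sum 21, len 4
end 9: [6, 4, 9, 2, 3] sum 24, len 5
end 10: [9, 2, 3, 5] sum 19, len 4
end 11: [9, 2, 3, 5, 2] sum 21, len 5
end 12: [2, 3, 5, 2, 8] sum 20, len 5
end 13: [8, 11] sum 19, len 2
Shortest qualifying length: 2.

2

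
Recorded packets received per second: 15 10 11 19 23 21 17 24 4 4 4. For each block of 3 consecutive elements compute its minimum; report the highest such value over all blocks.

19

Each size-3 window and its min:
[15, 10, 11] → min 10
[10, 11, 19] → min 10
[11, 19, 23] → min 11
[19, 23, 21] → min 19
[23, 21, 17] → min 17
[21, 17, 24] → min 17
[17, 24, 4] → min 4
[24, 4, 4] → min 4
[4, 4, 4] → min 4
Highest of these is 19.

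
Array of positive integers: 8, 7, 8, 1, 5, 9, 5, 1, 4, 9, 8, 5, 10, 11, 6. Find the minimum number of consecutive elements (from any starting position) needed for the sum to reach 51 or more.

add 8: running sum 8 < 51
add 7: running sum 15 < 51
add 8: running sum 23 < 51
add 1: running sum 24 < 51
add 5: running sum 29 < 51
add 9: running sum 38 < 51
add 5: running sum 43 < 51
add 1: running sum 44 < 51
add 4: running sum 48 < 51
add 9: shortest ending here [8, 7, 8, 1, 5, 9, 5, 1, 4, 9] sum 57, len 10
add 8: shortest ending here [7, 8, 1, 5, 9, 5, 1, 4, 9, 8] sum 57, len 10
add 5: shortest ending here [8, 1, 5, 9, 5, 1, 4, 9, 8, 5] sum 55, len 10
add 10: shortest ending here [9, 5, 1, 4, 9, 8, 5, 10] sum 51, len 8
add 11: shortest ending here [5, 1, 4, 9, 8, 5, 10, 11] sum 53, len 8
add 6: shortest ending here [4, 9, 8, 5, 10, 11, 6] sum 53, len 7
Shortest qualifying length: 7.

7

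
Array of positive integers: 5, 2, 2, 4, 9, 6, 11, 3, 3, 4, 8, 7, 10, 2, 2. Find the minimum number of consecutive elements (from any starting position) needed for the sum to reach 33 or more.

5

add 5: running sum 5 < 33
add 2: running sum 7 < 33
add 2: running sum 9 < 33
add 4: running sum 13 < 33
add 9: running sum 22 < 33
add 6: running sum 28 < 33
end 6: [2, 2, 4, 9, 6, 11] sum 34, len 6
end 7: [4, 9, 6, 11, 3] sum 33, len 5
end 8: [4, 9, 6, 11, 3, 3] sum 36, len 6
end 9: [9, 6, 11, 3, 3, 4] sum 36, len 6
end 10: [6, 11, 3, 3, 4, 8] sum 35, len 6
end 11: [11, 3, 3, 4, 8, 7] sum 36, len 6
end 12: [3, 3, 4, 8, 7, 10] sum 35, len 6
end 13: [3, 4, 8, 7, 10, 2] sum 34, len 6
end 14: [4, 8, 7, 10, 2, 2] sum 33, len 6
Shortest qualifying length: 5.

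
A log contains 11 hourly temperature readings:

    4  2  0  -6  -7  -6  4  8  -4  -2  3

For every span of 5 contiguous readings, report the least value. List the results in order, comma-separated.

-7, -7, -7, -7, -7, -6, -4

Sliding a size-5 window across the 11 values:
(4, 2, 0, -6, -7) → min -7
(2, 0, -6, -7, -6) → min -7
(0, -6, -7, -6, 4) → min -7
(-6, -7, -6, 4, 8) → min -7
(-7, -6, 4, 8, -4) → min -7
(-6, 4, 8, -4, -2) → min -6
(4, 8, -4, -2, 3) → min -4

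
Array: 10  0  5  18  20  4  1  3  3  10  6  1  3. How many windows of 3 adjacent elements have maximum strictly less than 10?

3

10 0 5 → max 10
0 5 18 → max 18
5 18 20 → max 20
18 20 4 → max 20
20 4 1 → max 20
4 1 3 → max 4  < 10 ✓
1 3 3 → max 3  < 10 ✓
3 3 10 → max 10
3 10 6 → max 10
10 6 1 → max 10
6 1 3 → max 6  < 10 ✓
3 windows satisfy the condition.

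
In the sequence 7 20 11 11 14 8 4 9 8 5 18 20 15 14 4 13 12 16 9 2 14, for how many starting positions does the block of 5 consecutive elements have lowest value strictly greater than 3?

[7, 20, 11, 11, 14] → min 7  > 3 ✓
[20, 11, 11, 14, 8] → min 8  > 3 ✓
[11, 11, 14, 8, 4] → min 4  > 3 ✓
[11, 14, 8, 4, 9] → min 4  > 3 ✓
[14, 8, 4, 9, 8] → min 4  > 3 ✓
[8, 4, 9, 8, 5] → min 4  > 3 ✓
[4, 9, 8, 5, 18] → min 4  > 3 ✓
[9, 8, 5, 18, 20] → min 5  > 3 ✓
[8, 5, 18, 20, 15] → min 5  > 3 ✓
[5, 18, 20, 15, 14] → min 5  > 3 ✓
[18, 20, 15, 14, 4] → min 4  > 3 ✓
[20, 15, 14, 4, 13] → min 4  > 3 ✓
[15, 14, 4, 13, 12] → min 4  > 3 ✓
[14, 4, 13, 12, 16] → min 4  > 3 ✓
[4, 13, 12, 16, 9] → min 4  > 3 ✓
[13, 12, 16, 9, 2] → min 2
[12, 16, 9, 2, 14] → min 2
15 windows satisfy the condition.

15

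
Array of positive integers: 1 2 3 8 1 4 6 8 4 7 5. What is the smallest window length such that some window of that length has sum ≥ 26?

Extend right; whenever the sum reaches 26, record the length and shrink from the left:
add 1: running sum 1 < 26
add 2: running sum 3 < 26
add 3: running sum 6 < 26
add 8: running sum 14 < 26
add 1: running sum 15 < 26
add 4: running sum 19 < 26
add 6: running sum 25 < 26
add 8: shortest ending here [8, 1, 4, 6, 8] sum 27, len 5
add 4: shortest ending here [8, 1, 4, 6, 8, 4] sum 31, len 6
add 7: shortest ending here [4, 6, 8, 4, 7] sum 29, len 5
add 5: shortest ending here [6, 8, 4, 7, 5] sum 30, len 5
Shortest qualifying length: 5.

5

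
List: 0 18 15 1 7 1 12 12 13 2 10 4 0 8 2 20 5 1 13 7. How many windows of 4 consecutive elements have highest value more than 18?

[0, 18, 15, 1] → max 18
[18, 15, 1, 7] → max 18
[15, 1, 7, 1] → max 15
[1, 7, 1, 12] → max 12
[7, 1, 12, 12] → max 12
[1, 12, 12, 13] → max 13
[12, 12, 13, 2] → max 13
[12, 13, 2, 10] → max 13
[13, 2, 10, 4] → max 13
[2, 10, 4, 0] → max 10
[10, 4, 0, 8] → max 10
[4, 0, 8, 2] → max 8
[0, 8, 2, 20] → max 20  > 18 ✓
[8, 2, 20, 5] → max 20  > 18 ✓
[2, 20, 5, 1] → max 20  > 18 ✓
[20, 5, 1, 13] → max 20  > 18 ✓
[5, 1, 13, 7] → max 13
4 windows satisfy the condition.

4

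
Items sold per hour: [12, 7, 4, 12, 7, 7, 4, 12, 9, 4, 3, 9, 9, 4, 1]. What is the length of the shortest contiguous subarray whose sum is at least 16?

Extend right; whenever the sum reaches 16, record the length and shrink from the left:
add 12: running sum 12 < 16
end 1: [12, 7] sum 19, len 2
end 2: [12, 7, 4] sum 23, len 3
end 3: [4, 12] sum 16, len 2
end 4: [12, 7] sum 19, len 2
end 5: [12, 7, 7] sum 26, len 3
end 6: [7, 7, 4] sum 18, len 3
end 7: [4, 12] sum 16, len 2
end 8: [12, 9] sum 21, len 2
end 9: [12, 9, 4] sum 25, len 3
end 10: [9, 4, 3] sum 16, len 3
end 11: [4, 3, 9] sum 16, len 3
end 12: [9, 9] sum 18, len 2
end 13: [9, 9, 4] sum 22, len 3
end 14: [9, 9, 4, 1] sum 23, len 4
Shortest qualifying length: 2.

2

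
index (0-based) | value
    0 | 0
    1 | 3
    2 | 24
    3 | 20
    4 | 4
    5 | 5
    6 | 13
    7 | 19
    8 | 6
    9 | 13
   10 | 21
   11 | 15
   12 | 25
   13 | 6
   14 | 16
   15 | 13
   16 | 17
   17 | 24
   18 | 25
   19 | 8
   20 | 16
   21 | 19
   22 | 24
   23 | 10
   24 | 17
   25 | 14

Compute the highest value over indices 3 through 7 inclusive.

20

Elements at indices 3..7: 20, 4, 5, 13, 19
max(20, 4, 5, 13, 19) = 20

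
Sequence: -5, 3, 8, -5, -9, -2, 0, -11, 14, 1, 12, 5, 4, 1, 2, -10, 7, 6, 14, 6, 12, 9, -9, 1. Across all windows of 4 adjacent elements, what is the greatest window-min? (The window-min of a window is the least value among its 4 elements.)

Each size-4 window and its min:
(-5, 3, 8, -5) → min -5
(3, 8, -5, -9) → min -9
(8, -5, -9, -2) → min -9
(-5, -9, -2, 0) → min -9
(-9, -2, 0, -11) → min -11
(-2, 0, -11, 14) → min -11
(0, -11, 14, 1) → min -11
(-11, 14, 1, 12) → min -11
(14, 1, 12, 5) → min 1
(1, 12, 5, 4) → min 1
(12, 5, 4, 1) → min 1
(5, 4, 1, 2) → min 1
(4, 1, 2, -10) → min -10
(1, 2, -10, 7) → min -10
(2, -10, 7, 6) → min -10
(-10, 7, 6, 14) → min -10
(7, 6, 14, 6) → min 6
(6, 14, 6, 12) → min 6
(14, 6, 12, 9) → min 6
(6, 12, 9, -9) → min -9
(12, 9, -9, 1) → min -9
Greatest of these is 6.

6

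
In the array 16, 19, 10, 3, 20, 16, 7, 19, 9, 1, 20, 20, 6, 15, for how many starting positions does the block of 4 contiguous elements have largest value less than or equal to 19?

3

(16, 19, 10, 3) → max 19  ≤ 19 ✓
(19, 10, 3, 20) → max 20
(10, 3, 20, 16) → max 20
(3, 20, 16, 7) → max 20
(20, 16, 7, 19) → max 20
(16, 7, 19, 9) → max 19  ≤ 19 ✓
(7, 19, 9, 1) → max 19  ≤ 19 ✓
(19, 9, 1, 20) → max 20
(9, 1, 20, 20) → max 20
(1, 20, 20, 6) → max 20
(20, 20, 6, 15) → max 20
3 windows satisfy the condition.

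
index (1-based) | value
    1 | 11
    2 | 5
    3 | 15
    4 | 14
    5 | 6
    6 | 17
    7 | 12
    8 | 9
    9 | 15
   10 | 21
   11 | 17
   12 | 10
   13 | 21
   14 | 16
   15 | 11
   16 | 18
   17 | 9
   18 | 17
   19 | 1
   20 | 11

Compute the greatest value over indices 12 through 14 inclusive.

21

Elements at indices 12..14: 10, 21, 16
max(10, 21, 16) = 21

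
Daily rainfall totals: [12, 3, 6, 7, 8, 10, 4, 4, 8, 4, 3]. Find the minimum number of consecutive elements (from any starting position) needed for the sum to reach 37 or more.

6

add 12: running sum 12 < 37
add 3: running sum 15 < 37
add 6: running sum 21 < 37
add 7: running sum 28 < 37
add 8: running sum 36 < 37
add 10: shortest ending here [12, 3, 6, 7, 8, 10] sum 46, len 6
add 4: shortest ending here [3, 6, 7, 8, 10, 4] sum 38, len 6
add 4: shortest ending here [6, 7, 8, 10, 4, 4] sum 39, len 6
add 8: shortest ending here [7, 8, 10, 4, 4, 8] sum 41, len 6
add 4: shortest ending here [8, 10, 4, 4, 8, 4] sum 38, len 6
add 3: shortest ending here [8, 10, 4, 4, 8, 4, 3] sum 41, len 7
Shortest qualifying length: 6.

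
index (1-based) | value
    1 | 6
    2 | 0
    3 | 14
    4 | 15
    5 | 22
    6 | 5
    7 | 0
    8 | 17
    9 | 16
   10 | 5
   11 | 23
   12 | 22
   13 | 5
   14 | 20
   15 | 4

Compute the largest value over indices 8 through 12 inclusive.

Elements at indices 8..12: 17, 16, 5, 23, 22
max(17, 16, 5, 23, 22) = 23

23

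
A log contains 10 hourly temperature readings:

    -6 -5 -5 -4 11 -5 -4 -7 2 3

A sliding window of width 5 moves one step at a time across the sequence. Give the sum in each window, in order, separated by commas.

-9, -8, -7, -9, -3, -11

Sliding a size-5 window across the 10 values:
[-6, -5, -5, -4, 11] → sum -9
[-5, -5, -4, 11, -5] → sum -8
[-5, -4, 11, -5, -4] → sum -7
[-4, 11, -5, -4, -7] → sum -9
[11, -5, -4, -7, 2] → sum -3
[-5, -4, -7, 2, 3] → sum -11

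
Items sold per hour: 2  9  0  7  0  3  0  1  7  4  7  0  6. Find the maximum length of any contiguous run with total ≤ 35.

Extend to the right; shrink from the left whenever the sum exceeds 35:
[2] sum 2 len 1
[2, 9] sum 11 len 2
[2, 9, 0] sum 11 len 3
[2, 9, 0, 7] sum 18 len 4
[2, 9, 0, 7, 0] sum 18 len 5
[2, 9, 0, 7, 0, 3] sum 21 len 6
[2, 9, 0, 7, 0, 3, 0] sum 21 len 7
[2, 9, 0, 7, 0, 3, 0, 1] sum 22 len 8
[2, 9, 0, 7, 0, 3, 0, 1, 7] sum 29 len 9
[2, 9, 0, 7, 0, 3, 0, 1, 7, 4] sum 33 len 10
[0, 7, 0, 3, 0, 1, 7, 4, 7] sum 29 len 9
[0, 7, 0, 3, 0, 1, 7, 4, 7, 0] sum 29 len 10
[0, 7, 0, 3, 0, 1, 7, 4, 7, 0, 6] sum 35 len 11
Longest length seen: 11.

11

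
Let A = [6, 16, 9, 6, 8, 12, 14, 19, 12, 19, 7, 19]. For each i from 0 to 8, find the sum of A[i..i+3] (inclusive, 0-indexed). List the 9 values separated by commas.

37, 39, 35, 40, 53, 57, 64, 57, 57

Sliding a size-4 window across the 12 values:
6 16 9 6 → sum 37
16 9 6 8 → sum 39
9 6 8 12 → sum 35
6 8 12 14 → sum 40
8 12 14 19 → sum 53
12 14 19 12 → sum 57
14 19 12 19 → sum 64
19 12 19 7 → sum 57
12 19 7 19 → sum 57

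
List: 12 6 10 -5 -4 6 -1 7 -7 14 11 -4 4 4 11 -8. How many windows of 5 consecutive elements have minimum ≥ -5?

[12, 6, 10, -5, -4] → min -5  ≥ -5 ✓
[6, 10, -5, -4, 6] → min -5  ≥ -5 ✓
[10, -5, -4, 6, -1] → min -5  ≥ -5 ✓
[-5, -4, 6, -1, 7] → min -5  ≥ -5 ✓
[-4, 6, -1, 7, -7] → min -7
[6, -1, 7, -7, 14] → min -7
[-1, 7, -7, 14, 11] → min -7
[7, -7, 14, 11, -4] → min -7
[-7, 14, 11, -4, 4] → min -7
[14, 11, -4, 4, 4] → min -4  ≥ -5 ✓
[11, -4, 4, 4, 11] → min -4  ≥ -5 ✓
[-4, 4, 4, 11, -8] → min -8
6 windows satisfy the condition.

6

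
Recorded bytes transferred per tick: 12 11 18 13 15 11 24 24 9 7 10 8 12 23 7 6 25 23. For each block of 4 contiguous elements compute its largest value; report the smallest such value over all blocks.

10

Window maxs for each of the 15 positions:
(12, 11, 18, 13) → max 18
(11, 18, 13, 15) → max 18
(18, 13, 15, 11) → max 18
(13, 15, 11, 24) → max 24
(15, 11, 24, 24) → max 24
(11, 24, 24, 9) → max 24
(24, 24, 9, 7) → max 24
(24, 9, 7, 10) → max 24
(9, 7, 10, 8) → max 10
(7, 10, 8, 12) → max 12
(10, 8, 12, 23) → max 23
(8, 12, 23, 7) → max 23
(12, 23, 7, 6) → max 23
(23, 7, 6, 25) → max 25
(7, 6, 25, 23) → max 25
Smallest of these is 10.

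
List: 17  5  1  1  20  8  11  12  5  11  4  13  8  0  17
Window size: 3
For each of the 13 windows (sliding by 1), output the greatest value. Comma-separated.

17, 5, 20, 20, 20, 12, 12, 12, 11, 13, 13, 13, 17

(17, 5, 1) → max 17
(5, 1, 1) → max 5
(1, 1, 20) → max 20
(1, 20, 8) → max 20
(20, 8, 11) → max 20
(8, 11, 12) → max 12
(11, 12, 5) → max 12
(12, 5, 11) → max 12
(5, 11, 4) → max 11
(11, 4, 13) → max 13
(4, 13, 8) → max 13
(13, 8, 0) → max 13
(8, 0, 17) → max 17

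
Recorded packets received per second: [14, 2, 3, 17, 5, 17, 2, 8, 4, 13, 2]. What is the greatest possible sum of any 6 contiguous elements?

58

[14, 2, 3, 17, 5, 17] → sum 58
[2, 3, 17, 5, 17, 2] → sum 46
[3, 17, 5, 17, 2, 8] → sum 52
[17, 5, 17, 2, 8, 4] → sum 53
[5, 17, 2, 8, 4, 13] → sum 49
[17, 2, 8, 4, 13, 2] → sum 46
Greatest of these is 58.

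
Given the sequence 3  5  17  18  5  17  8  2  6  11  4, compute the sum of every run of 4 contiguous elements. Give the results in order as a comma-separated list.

43, 45, 57, 48, 32, 33, 27, 23

3 5 17 18 → sum 43
5 17 18 5 → sum 45
17 18 5 17 → sum 57
18 5 17 8 → sum 48
5 17 8 2 → sum 32
17 8 2 6 → sum 33
8 2 6 11 → sum 27
2 6 11 4 → sum 23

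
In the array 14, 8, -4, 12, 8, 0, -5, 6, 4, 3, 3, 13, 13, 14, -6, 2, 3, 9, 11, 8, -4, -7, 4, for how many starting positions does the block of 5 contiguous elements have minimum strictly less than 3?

16

14 8 -4 12 8 → min -4  < 3 ✓
8 -4 12 8 0 → min -4  < 3 ✓
-4 12 8 0 -5 → min -5  < 3 ✓
12 8 0 -5 6 → min -5  < 3 ✓
8 0 -5 6 4 → min -5  < 3 ✓
0 -5 6 4 3 → min -5  < 3 ✓
-5 6 4 3 3 → min -5  < 3 ✓
6 4 3 3 13 → min 3
4 3 3 13 13 → min 3
3 3 13 13 14 → min 3
3 13 13 14 -6 → min -6  < 3 ✓
13 13 14 -6 2 → min -6  < 3 ✓
13 14 -6 2 3 → min -6  < 3 ✓
14 -6 2 3 9 → min -6  < 3 ✓
-6 2 3 9 11 → min -6  < 3 ✓
2 3 9 11 8 → min 2  < 3 ✓
3 9 11 8 -4 → min -4  < 3 ✓
9 11 8 -4 -7 → min -7  < 3 ✓
11 8 -4 -7 4 → min -7  < 3 ✓
16 windows satisfy the condition.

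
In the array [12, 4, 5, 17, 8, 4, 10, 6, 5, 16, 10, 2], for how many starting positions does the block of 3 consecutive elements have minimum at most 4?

6

(12, 4, 5) → min 4  ≤ 4 ✓
(4, 5, 17) → min 4  ≤ 4 ✓
(5, 17, 8) → min 5
(17, 8, 4) → min 4  ≤ 4 ✓
(8, 4, 10) → min 4  ≤ 4 ✓
(4, 10, 6) → min 4  ≤ 4 ✓
(10, 6, 5) → min 5
(6, 5, 16) → min 5
(5, 16, 10) → min 5
(16, 10, 2) → min 2  ≤ 4 ✓
6 windows satisfy the condition.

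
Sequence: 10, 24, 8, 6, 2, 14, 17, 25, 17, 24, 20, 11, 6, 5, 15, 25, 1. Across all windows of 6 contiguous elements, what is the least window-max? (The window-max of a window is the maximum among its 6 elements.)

24

Window maxs for each of the 12 positions:
(10, 24, 8, 6, 2, 14) → max 24
(24, 8, 6, 2, 14, 17) → max 24
(8, 6, 2, 14, 17, 25) → max 25
(6, 2, 14, 17, 25, 17) → max 25
(2, 14, 17, 25, 17, 24) → max 25
(14, 17, 25, 17, 24, 20) → max 25
(17, 25, 17, 24, 20, 11) → max 25
(25, 17, 24, 20, 11, 6) → max 25
(17, 24, 20, 11, 6, 5) → max 24
(24, 20, 11, 6, 5, 15) → max 24
(20, 11, 6, 5, 15, 25) → max 25
(11, 6, 5, 15, 25, 1) → max 25
Least of these is 24.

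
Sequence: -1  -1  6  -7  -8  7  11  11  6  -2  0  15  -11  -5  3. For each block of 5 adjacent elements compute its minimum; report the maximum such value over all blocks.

-1 -1 6 -7 -8 → min -8
-1 6 -7 -8 7 → min -8
6 -7 -8 7 11 → min -8
-7 -8 7 11 11 → min -8
-8 7 11 11 6 → min -8
7 11 11 6 -2 → min -2
11 11 6 -2 0 → min -2
11 6 -2 0 15 → min -2
6 -2 0 15 -11 → min -11
-2 0 15 -11 -5 → min -11
0 15 -11 -5 3 → min -11
Maximum of these is -2.

-2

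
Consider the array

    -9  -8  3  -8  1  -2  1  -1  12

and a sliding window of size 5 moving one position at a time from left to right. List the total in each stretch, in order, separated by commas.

-21, -14, -5, -9, 11

Sliding a size-5 window across the 9 values:
(-9, -8, 3, -8, 1) → sum -21
(-8, 3, -8, 1, -2) → sum -14
(3, -8, 1, -2, 1) → sum -5
(-8, 1, -2, 1, -1) → sum -9
(1, -2, 1, -1, 12) → sum 11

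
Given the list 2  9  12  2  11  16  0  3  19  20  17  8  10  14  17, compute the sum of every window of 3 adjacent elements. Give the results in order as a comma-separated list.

23, 23, 25, 29, 27, 19, 22, 42, 56, 45, 35, 32, 41

2 9 12 → sum 23
9 12 2 → sum 23
12 2 11 → sum 25
2 11 16 → sum 29
11 16 0 → sum 27
16 0 3 → sum 19
0 3 19 → sum 22
3 19 20 → sum 42
19 20 17 → sum 56
20 17 8 → sum 45
17 8 10 → sum 35
8 10 14 → sum 32
10 14 17 → sum 41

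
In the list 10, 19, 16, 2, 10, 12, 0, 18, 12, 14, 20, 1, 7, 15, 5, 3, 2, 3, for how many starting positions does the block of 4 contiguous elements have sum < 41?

7

(10, 19, 16, 2) → sum 47
(19, 16, 2, 10) → sum 47
(16, 2, 10, 12) → sum 40  < 41 ✓
(2, 10, 12, 0) → sum 24  < 41 ✓
(10, 12, 0, 18) → sum 40  < 41 ✓
(12, 0, 18, 12) → sum 42
(0, 18, 12, 14) → sum 44
(18, 12, 14, 20) → sum 64
(12, 14, 20, 1) → sum 47
(14, 20, 1, 7) → sum 42
(20, 1, 7, 15) → sum 43
(1, 7, 15, 5) → sum 28  < 41 ✓
(7, 15, 5, 3) → sum 30  < 41 ✓
(15, 5, 3, 2) → sum 25  < 41 ✓
(5, 3, 2, 3) → sum 13  < 41 ✓
7 windows satisfy the condition.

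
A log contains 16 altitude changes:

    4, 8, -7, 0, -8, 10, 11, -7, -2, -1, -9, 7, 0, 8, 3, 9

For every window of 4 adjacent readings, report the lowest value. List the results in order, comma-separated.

(4, 8, -7, 0) → min -7
(8, -7, 0, -8) → min -8
(-7, 0, -8, 10) → min -8
(0, -8, 10, 11) → min -8
(-8, 10, 11, -7) → min -8
(10, 11, -7, -2) → min -7
(11, -7, -2, -1) → min -7
(-7, -2, -1, -9) → min -9
(-2, -1, -9, 7) → min -9
(-1, -9, 7, 0) → min -9
(-9, 7, 0, 8) → min -9
(7, 0, 8, 3) → min 0
(0, 8, 3, 9) → min 0

-7, -8, -8, -8, -8, -7, -7, -9, -9, -9, -9, 0, 0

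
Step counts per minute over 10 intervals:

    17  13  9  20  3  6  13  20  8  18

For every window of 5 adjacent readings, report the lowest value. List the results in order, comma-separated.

3, 3, 3, 3, 3, 6

17 13 9 20 3 → min 3
13 9 20 3 6 → min 3
9 20 3 6 13 → min 3
20 3 6 13 20 → min 3
3 6 13 20 8 → min 3
6 13 20 8 18 → min 6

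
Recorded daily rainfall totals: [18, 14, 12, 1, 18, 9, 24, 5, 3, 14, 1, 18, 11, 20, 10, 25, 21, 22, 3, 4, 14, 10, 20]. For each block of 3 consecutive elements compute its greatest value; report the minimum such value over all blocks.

14

(18, 14, 12) → max 18
(14, 12, 1) → max 14
(12, 1, 18) → max 18
(1, 18, 9) → max 18
(18, 9, 24) → max 24
(9, 24, 5) → max 24
(24, 5, 3) → max 24
(5, 3, 14) → max 14
(3, 14, 1) → max 14
(14, 1, 18) → max 18
(1, 18, 11) → max 18
(18, 11, 20) → max 20
(11, 20, 10) → max 20
(20, 10, 25) → max 25
(10, 25, 21) → max 25
(25, 21, 22) → max 25
(21, 22, 3) → max 22
(22, 3, 4) → max 22
(3, 4, 14) → max 14
(4, 14, 10) → max 14
(14, 10, 20) → max 20
Minimum of these is 14.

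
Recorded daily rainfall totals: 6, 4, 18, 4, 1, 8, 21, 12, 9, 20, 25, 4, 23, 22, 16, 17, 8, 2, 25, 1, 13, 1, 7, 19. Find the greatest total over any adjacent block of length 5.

6 4 18 4 1 → sum 33
4 18 4 1 8 → sum 35
18 4 1 8 21 → sum 52
4 1 8 21 12 → sum 46
1 8 21 12 9 → sum 51
8 21 12 9 20 → sum 70
21 12 9 20 25 → sum 87
12 9 20 25 4 → sum 70
9 20 25 4 23 → sum 81
20 25 4 23 22 → sum 94
25 4 23 22 16 → sum 90
4 23 22 16 17 → sum 82
23 22 16 17 8 → sum 86
22 16 17 8 2 → sum 65
16 17 8 2 25 → sum 68
17 8 2 25 1 → sum 53
8 2 25 1 13 → sum 49
2 25 1 13 1 → sum 42
25 1 13 1 7 → sum 47
1 13 1 7 19 → sum 41
Greatest of these is 94.

94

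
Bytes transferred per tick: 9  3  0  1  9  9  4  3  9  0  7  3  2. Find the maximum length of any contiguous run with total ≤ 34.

7

→ 9: sum 9, len 1
→ 3: sum 12, len 2
→ 0: sum 12, len 3
→ 1: sum 13, len 4
→ 9: sum 22, len 5
→ 9: sum 31, len 6
→ 4 (dropped 9): sum 26, len 6
→ 3: sum 29, len 7
→ 9 (dropped 3, 0, 1): sum 34, len 5
→ 0: sum 34, len 6
→ 7 (dropped 9): sum 32, len 6
→ 3 (dropped 9): sum 26, len 6
→ 2: sum 28, len 7
Longest length seen: 7.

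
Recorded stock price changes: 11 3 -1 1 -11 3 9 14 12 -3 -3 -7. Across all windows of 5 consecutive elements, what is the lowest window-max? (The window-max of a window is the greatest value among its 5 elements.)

3

[11, 3, -1, 1, -11] → max 11
[3, -1, 1, -11, 3] → max 3
[-1, 1, -11, 3, 9] → max 9
[1, -11, 3, 9, 14] → max 14
[-11, 3, 9, 14, 12] → max 14
[3, 9, 14, 12, -3] → max 14
[9, 14, 12, -3, -3] → max 14
[14, 12, -3, -3, -7] → max 14
Lowest of these is 3.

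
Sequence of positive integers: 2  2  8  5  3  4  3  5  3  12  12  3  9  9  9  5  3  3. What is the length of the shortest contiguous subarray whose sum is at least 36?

4

add 2: running sum 2 < 36
add 2: running sum 4 < 36
add 8: running sum 12 < 36
add 5: running sum 17 < 36
add 3: running sum 20 < 36
add 4: running sum 24 < 36
add 3: running sum 27 < 36
add 5: running sum 32 < 36
add 3: running sum 35 < 36
add 12: shortest ending here [8, 5, 3, 4, 3, 5, 3, 12] sum 43, len 8
add 12: shortest ending here [4, 3, 5, 3, 12, 12] sum 39, len 6
add 3: shortest ending here [3, 5, 3, 12, 12, 3] sum 38, len 6
add 9: shortest ending here [12, 12, 3, 9] sum 36, len 4
add 9: shortest ending here [12, 12, 3, 9, 9] sum 45, len 5
add 9: shortest ending here [12, 3, 9, 9, 9] sum 42, len 5
add 5: shortest ending here [12, 3, 9, 9, 9, 5] sum 47, len 6
add 3: shortest ending here [3, 9, 9, 9, 5, 3] sum 38, len 6
add 3: shortest ending here [9, 9, 9, 5, 3, 3] sum 38, len 6
Shortest qualifying length: 4.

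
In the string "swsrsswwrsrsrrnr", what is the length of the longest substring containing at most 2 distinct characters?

[s] 1 distinct, len 1
[s, w] 2 distinct, len 2
[s, w, s] 2 distinct, len 3
[s, r] 2 distinct, len 2
[s, r, s] 2 distinct, len 3
[s, r, s, s] 2 distinct, len 4
[s, s, w] 2 distinct, len 3
[s, s, w, w] 2 distinct, len 4
[w, w, r] 2 distinct, len 3
[r, s] 2 distinct, len 2
[r, s, r] 2 distinct, len 3
[r, s, r, s] 2 distinct, len 4
[r, s, r, s, r] 2 distinct, len 5
[r, s, r, s, r, r] 2 distinct, len 6
[r, r, n] 2 distinct, len 3
[r, r, n, r] 2 distinct, len 4
Longest length with ≤2 distinct: 6.

6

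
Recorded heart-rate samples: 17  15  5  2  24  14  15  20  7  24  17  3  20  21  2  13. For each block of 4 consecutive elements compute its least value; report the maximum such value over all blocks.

14

[17, 15, 5, 2] → min 2
[15, 5, 2, 24] → min 2
[5, 2, 24, 14] → min 2
[2, 24, 14, 15] → min 2
[24, 14, 15, 20] → min 14
[14, 15, 20, 7] → min 7
[15, 20, 7, 24] → min 7
[20, 7, 24, 17] → min 7
[7, 24, 17, 3] → min 3
[24, 17, 3, 20] → min 3
[17, 3, 20, 21] → min 3
[3, 20, 21, 2] → min 2
[20, 21, 2, 13] → min 2
Maximum of these is 14.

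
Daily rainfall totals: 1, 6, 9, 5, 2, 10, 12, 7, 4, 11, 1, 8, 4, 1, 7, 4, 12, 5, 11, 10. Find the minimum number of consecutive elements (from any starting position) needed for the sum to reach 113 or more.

17

Extend right; whenever the sum reaches 113, record the length and shrink from the left:
add 1: running sum 1 < 113
add 6: running sum 7 < 113
add 9: running sum 16 < 113
add 5: running sum 21 < 113
add 2: running sum 23 < 113
add 10: running sum 33 < 113
add 12: running sum 45 < 113
add 7: running sum 52 < 113
add 4: running sum 56 < 113
add 11: running sum 67 < 113
add 1: running sum 68 < 113
add 8: running sum 76 < 113
add 4: running sum 80 < 113
add 1: running sum 81 < 113
add 7: running sum 88 < 113
add 4: running sum 92 < 113
add 12: running sum 104 < 113
add 5: running sum 109 < 113
add 11: shortest ending here [9, 5, 2, 10, 12, 7, 4, 11, 1, 8, 4, 1, 7, 4, 12, 5, 11] sum 113, len 17
add 10: shortest ending here [5, 2, 10, 12, 7, 4, 11, 1, 8, 4, 1, 7, 4, 12, 5, 11, 10] sum 114, len 17
Shortest qualifying length: 17.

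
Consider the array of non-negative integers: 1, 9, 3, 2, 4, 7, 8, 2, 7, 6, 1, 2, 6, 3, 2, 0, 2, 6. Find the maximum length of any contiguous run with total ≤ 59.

15

add 1: [1] sum 1, len 1
add 9: [1, 9] sum 10, len 2
add 3: [1, 9, 3] sum 13, len 3
add 2: [1, 9, 3, 2] sum 15, len 4
add 4: [1, 9, 3, 2, 4] sum 19, len 5
add 7: [1, 9, 3, 2, 4, 7] sum 26, len 6
add 8: [1, 9, 3, 2, 4, 7, 8] sum 34, len 7
add 2: [1, 9, 3, 2, 4, 7, 8, 2] sum 36, len 8
add 7: [1, 9, 3, 2, 4, 7, 8, 2, 7] sum 43, len 9
add 6: [1, 9, 3, 2, 4, 7, 8, 2, 7, 6] sum 49, len 10
add 1: [1, 9, 3, 2, 4, 7, 8, 2, 7, 6, 1] sum 50, len 11
add 2: [1, 9, 3, 2, 4, 7, 8, 2, 7, 6, 1, 2] sum 52, len 12
add 6: [1, 9, 3, 2, 4, 7, 8, 2, 7, 6, 1, 2, 6] sum 58, len 13
add 3: [3, 2, 4, 7, 8, 2, 7, 6, 1, 2, 6, 3] sum 51, len 12
add 2: [3, 2, 4, 7, 8, 2, 7, 6, 1, 2, 6, 3, 2] sum 53, len 13
add 0: [3, 2, 4, 7, 8, 2, 7, 6, 1, 2, 6, 3, 2, 0] sum 53, len 14
add 2: [3, 2, 4, 7, 8, 2, 7, 6, 1, 2, 6, 3, 2, 0, 2] sum 55, len 15
add 6: [2, 4, 7, 8, 2, 7, 6, 1, 2, 6, 3, 2, 0, 2, 6] sum 58, len 15
Longest length seen: 15.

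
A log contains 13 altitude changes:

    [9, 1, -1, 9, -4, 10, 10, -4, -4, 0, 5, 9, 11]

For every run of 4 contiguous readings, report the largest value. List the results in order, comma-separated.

[9, 1, -1, 9] → max 9
[1, -1, 9, -4] → max 9
[-1, 9, -4, 10] → max 10
[9, -4, 10, 10] → max 10
[-4, 10, 10, -4] → max 10
[10, 10, -4, -4] → max 10
[10, -4, -4, 0] → max 10
[-4, -4, 0, 5] → max 5
[-4, 0, 5, 9] → max 9
[0, 5, 9, 11] → max 11

9, 9, 10, 10, 10, 10, 10, 5, 9, 11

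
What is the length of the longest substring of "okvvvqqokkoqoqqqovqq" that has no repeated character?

add o: [o] len 1
add k: [o, k] len 2
add v: [o, k, v] len 3
add v (repeat v, move left end past it): [v] len 1
add v (repeat v, move left end past it): [v] len 1
add q: [v, q] len 2
add q (repeat q, move left end past it): [q] len 1
add o: [q, o] len 2
add k: [q, o, k] len 3
add k (repeat k, move left end past it): [k] len 1
add o: [k, o] len 2
add q: [k, o, q] len 3
add o (repeat o, move left end past it): [q, o] len 2
add q (repeat q, move left end past it): [o, q] len 2
add q (repeat q, move left end past it): [q] len 1
add q (repeat q, move left end past it): [q] len 1
add o: [q, o] len 2
add v: [q, o, v] len 3
add q (repeat q, move left end past it): [o, v, q] len 3
add q (repeat q, move left end past it): [q] len 1
Longest all-distinct length: 3.

3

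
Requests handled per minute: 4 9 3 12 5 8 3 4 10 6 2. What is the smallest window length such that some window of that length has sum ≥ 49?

8

add 4: running sum 4 < 49
add 9: running sum 13 < 49
add 3: running sum 16 < 49
add 12: running sum 28 < 49
add 5: running sum 33 < 49
add 8: running sum 41 < 49
add 3: running sum 44 < 49
add 4: running sum 48 < 49
add 10: shortest ending here [9, 3, 12, 5, 8, 3, 4, 10] sum 54, len 8
add 6: shortest ending here [3, 12, 5, 8, 3, 4, 10, 6] sum 51, len 8
add 2: shortest ending here [12, 5, 8, 3, 4, 10, 6, 2] sum 50, len 8
Shortest qualifying length: 8.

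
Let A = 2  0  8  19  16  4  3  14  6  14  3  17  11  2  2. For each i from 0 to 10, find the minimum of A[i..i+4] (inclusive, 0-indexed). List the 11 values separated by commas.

0, 0, 3, 3, 3, 3, 3, 3, 3, 2, 2

[2, 0, 8, 19, 16] → min 0
[0, 8, 19, 16, 4] → min 0
[8, 19, 16, 4, 3] → min 3
[19, 16, 4, 3, 14] → min 3
[16, 4, 3, 14, 6] → min 3
[4, 3, 14, 6, 14] → min 3
[3, 14, 6, 14, 3] → min 3
[14, 6, 14, 3, 17] → min 3
[6, 14, 3, 17, 11] → min 3
[14, 3, 17, 11, 2] → min 2
[3, 17, 11, 2, 2] → min 2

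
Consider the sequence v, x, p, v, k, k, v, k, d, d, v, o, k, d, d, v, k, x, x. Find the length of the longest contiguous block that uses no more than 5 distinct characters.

16

[v] 1 distinct, len 1
[v, x] 2 distinct, len 2
[v, x, p] 3 distinct, len 3
[v, x, p, v] 3 distinct, len 4
[v, x, p, v, k] 4 distinct, len 5
[v, x, p, v, k, k] 4 distinct, len 6
[v, x, p, v, k, k, v] 4 distinct, len 7
[v, x, p, v, k, k, v, k] 4 distinct, len 8
[v, x, p, v, k, k, v, k, d] 5 distinct, len 9
[v, x, p, v, k, k, v, k, d, d] 5 distinct, len 10
[v, x, p, v, k, k, v, k, d, d, v] 5 distinct, len 11
[p, v, k, k, v, k, d, d, v, o] 5 distinct, len 10
[p, v, k, k, v, k, d, d, v, o, k] 5 distinct, len 11
[p, v, k, k, v, k, d, d, v, o, k, d] 5 distinct, len 12
[p, v, k, k, v, k, d, d, v, o, k, d, d] 5 distinct, len 13
[p, v, k, k, v, k, d, d, v, o, k, d, d, v] 5 distinct, len 14
[p, v, k, k, v, k, d, d, v, o, k, d, d, v, k] 5 distinct, len 15
[v, k, k, v, k, d, d, v, o, k, d, d, v, k, x] 5 distinct, len 15
[v, k, k, v, k, d, d, v, o, k, d, d, v, k, x, x] 5 distinct, len 16
Longest length with ≤5 distinct: 16.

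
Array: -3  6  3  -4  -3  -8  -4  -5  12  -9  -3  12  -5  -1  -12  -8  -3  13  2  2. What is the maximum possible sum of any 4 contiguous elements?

14

(-3, 6, 3, -4) → sum 2
(6, 3, -4, -3) → sum 2
(3, -4, -3, -8) → sum -12
(-4, -3, -8, -4) → sum -19
(-3, -8, -4, -5) → sum -20
(-8, -4, -5, 12) → sum -5
(-4, -5, 12, -9) → sum -6
(-5, 12, -9, -3) → sum -5
(12, -9, -3, 12) → sum 12
(-9, -3, 12, -5) → sum -5
(-3, 12, -5, -1) → sum 3
(12, -5, -1, -12) → sum -6
(-5, -1, -12, -8) → sum -26
(-1, -12, -8, -3) → sum -24
(-12, -8, -3, 13) → sum -10
(-8, -3, 13, 2) → sum 4
(-3, 13, 2, 2) → sum 14
Maximum of these is 14.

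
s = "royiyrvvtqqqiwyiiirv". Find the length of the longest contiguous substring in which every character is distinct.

4

add r: [r] len 1
add o: [r, o] len 2
add y: [r, o, y] len 3
add i: [r, o, y, i] len 4
add y (repeat y, move left end past it): [i, y] len 2
add r: [i, y, r] len 3
add v: [i, y, r, v] len 4
add v (repeat v, move left end past it): [v] len 1
add t: [v, t] len 2
add q: [v, t, q] len 3
add q (repeat q, move left end past it): [q] len 1
add q (repeat q, move left end past it): [q] len 1
add i: [q, i] len 2
add w: [q, i, w] len 3
add y: [q, i, w, y] len 4
add i (repeat i, move left end past it): [w, y, i] len 3
add i (repeat i, move left end past it): [i] len 1
add i (repeat i, move left end past it): [i] len 1
add r: [i, r] len 2
add v: [i, r, v] len 3
Longest all-distinct length: 4.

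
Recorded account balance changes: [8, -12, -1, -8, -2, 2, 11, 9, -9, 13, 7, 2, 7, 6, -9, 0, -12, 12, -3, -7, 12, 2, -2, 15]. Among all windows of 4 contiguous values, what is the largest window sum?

29

8 -12 -1 -8 → sum -13
-12 -1 -8 -2 → sum -23
-1 -8 -2 2 → sum -9
-8 -2 2 11 → sum 3
-2 2 11 9 → sum 20
2 11 9 -9 → sum 13
11 9 -9 13 → sum 24
9 -9 13 7 → sum 20
-9 13 7 2 → sum 13
13 7 2 7 → sum 29
7 2 7 6 → sum 22
2 7 6 -9 → sum 6
7 6 -9 0 → sum 4
6 -9 0 -12 → sum -15
-9 0 -12 12 → sum -9
0 -12 12 -3 → sum -3
-12 12 -3 -7 → sum -10
12 -3 -7 12 → sum 14
-3 -7 12 2 → sum 4
-7 12 2 -2 → sum 5
12 2 -2 15 → sum 27
Largest of these is 29.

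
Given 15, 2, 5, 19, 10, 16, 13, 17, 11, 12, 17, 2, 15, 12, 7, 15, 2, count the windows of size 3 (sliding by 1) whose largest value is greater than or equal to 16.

[15, 2, 5] → max 15
[2, 5, 19] → max 19  ≥ 16 ✓
[5, 19, 10] → max 19  ≥ 16 ✓
[19, 10, 16] → max 19  ≥ 16 ✓
[10, 16, 13] → max 16  ≥ 16 ✓
[16, 13, 17] → max 17  ≥ 16 ✓
[13, 17, 11] → max 17  ≥ 16 ✓
[17, 11, 12] → max 17  ≥ 16 ✓
[11, 12, 17] → max 17  ≥ 16 ✓
[12, 17, 2] → max 17  ≥ 16 ✓
[17, 2, 15] → max 17  ≥ 16 ✓
[2, 15, 12] → max 15
[15, 12, 7] → max 15
[12, 7, 15] → max 15
[7, 15, 2] → max 15
10 windows satisfy the condition.

10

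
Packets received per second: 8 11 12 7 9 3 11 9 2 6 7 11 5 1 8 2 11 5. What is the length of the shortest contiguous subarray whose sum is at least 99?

add 8: running sum 8 < 99
add 11: running sum 19 < 99
add 12: running sum 31 < 99
add 7: running sum 38 < 99
add 9: running sum 47 < 99
add 3: running sum 50 < 99
add 11: running sum 61 < 99
add 9: running sum 70 < 99
add 2: running sum 72 < 99
add 6: running sum 78 < 99
add 7: running sum 85 < 99
add 11: running sum 96 < 99
end 12: [8, 11, 12, 7, 9, 3, 11, 9, 2, 6, 7, 11, 5] sum 101, len 13
end 13: [8, 11, 12, 7, 9, 3, 11, 9, 2, 6, 7, 11, 5, 1] sum 102, len 14
end 14: [11, 12, 7, 9, 3, 11, 9, 2, 6, 7, 11, 5, 1, 8] sum 102, len 14
end 15: [11, 12, 7, 9, 3, 11, 9, 2, 6, 7, 11, 5, 1, 8, 2] sum 104, len 15
end 16: [12, 7, 9, 3, 11, 9, 2, 6, 7, 11, 5, 1, 8, 2, 11] sum 104, len 15
end 17: [12, 7, 9, 3, 11, 9, 2, 6, 7, 11, 5, 1, 8, 2, 11, 5] sum 109, len 16
Shortest qualifying length: 13.

13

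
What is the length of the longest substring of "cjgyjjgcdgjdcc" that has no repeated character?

add c: [c] len 1
add j: [c, j] len 2
add g: [c, j, g] len 3
add y: [c, j, g, y] len 4
add j (repeat j, move left end past it): [g, y, j] len 3
add j (repeat j, move left end past it): [j] len 1
add g: [j, g] len 2
add c: [j, g, c] len 3
add d: [j, g, c, d] len 4
add g (repeat g, move left end past it): [c, d, g] len 3
add j: [c, d, g, j] len 4
add d (repeat d, move left end past it): [g, j, d] len 3
add c: [g, j, d, c] len 4
add c (repeat c, move left end past it): [c] len 1
Longest all-distinct length: 4.

4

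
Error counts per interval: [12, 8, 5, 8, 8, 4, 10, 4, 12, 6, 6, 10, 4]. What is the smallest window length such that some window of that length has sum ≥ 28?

4

add 12: running sum 12 < 28
add 8: running sum 20 < 28
add 5: running sum 25 < 28
add 8: shortest ending here [12, 8, 5, 8] sum 33, len 4
add 8: shortest ending here [8, 5, 8, 8] sum 29, len 4
add 4: shortest ending here [8, 5, 8, 8, 4] sum 33, len 5
add 10: shortest ending here [8, 8, 4, 10] sum 30, len 4
add 4: shortest ending here [8, 8, 4, 10, 4] sum 34, len 5
add 12: shortest ending here [4, 10, 4, 12] sum 30, len 4
add 6: shortest ending here [10, 4, 12, 6] sum 32, len 4
add 6: shortest ending here [4, 12, 6, 6] sum 28, len 4
add 10: shortest ending here [12, 6, 6, 10] sum 34, len 4
add 4: shortest ending here [12, 6, 6, 10, 4] sum 38, len 5
Shortest qualifying length: 4.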